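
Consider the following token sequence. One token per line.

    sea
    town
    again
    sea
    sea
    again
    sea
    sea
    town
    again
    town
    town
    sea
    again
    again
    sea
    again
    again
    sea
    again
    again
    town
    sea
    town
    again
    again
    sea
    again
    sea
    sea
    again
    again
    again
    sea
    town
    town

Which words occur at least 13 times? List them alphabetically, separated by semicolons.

Unigram counts meeting the condition (at least 13 times):
  again: 15
  sea: 13

again; sea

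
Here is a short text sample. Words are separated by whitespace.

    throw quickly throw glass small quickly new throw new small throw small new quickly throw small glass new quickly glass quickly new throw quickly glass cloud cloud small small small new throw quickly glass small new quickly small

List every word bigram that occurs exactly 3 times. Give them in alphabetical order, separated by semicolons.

new quickly; new throw; quickly glass; small new; throw quickly

Bigram counts meeting the condition (exactly 3 times):
  new quickly: 3
  new throw: 3
  quickly glass: 3
  small new: 3
  throw quickly: 3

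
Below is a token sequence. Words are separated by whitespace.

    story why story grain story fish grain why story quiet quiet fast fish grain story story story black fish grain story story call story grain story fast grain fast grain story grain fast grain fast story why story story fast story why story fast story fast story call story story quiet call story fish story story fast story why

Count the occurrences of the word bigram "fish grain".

3

Scanning the 58 overlapping bigram windows for "fish grain":
  position 6–7: fish grain
  position 13–14: fish grain
  position 19–20: fish grain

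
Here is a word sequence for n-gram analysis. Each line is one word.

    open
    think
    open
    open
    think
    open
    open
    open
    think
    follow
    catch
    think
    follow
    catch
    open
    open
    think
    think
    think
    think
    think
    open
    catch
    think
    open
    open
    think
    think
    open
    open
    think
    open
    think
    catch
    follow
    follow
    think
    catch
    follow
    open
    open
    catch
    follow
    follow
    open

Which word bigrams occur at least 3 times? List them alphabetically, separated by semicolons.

catch follow; open open; open think; think open; think think

Bigram counts meeting the condition (at least 3 times):
  catch follow: 3
  open open: 7
  open think: 7
  think open: 6
  think think: 5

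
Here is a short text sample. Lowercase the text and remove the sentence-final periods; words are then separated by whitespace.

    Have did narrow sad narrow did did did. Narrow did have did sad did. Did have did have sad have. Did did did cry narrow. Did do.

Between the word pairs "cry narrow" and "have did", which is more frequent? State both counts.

"have did" (4 vs 1)

"cry narrow": 1 occurrence
"have did": 4 occurrences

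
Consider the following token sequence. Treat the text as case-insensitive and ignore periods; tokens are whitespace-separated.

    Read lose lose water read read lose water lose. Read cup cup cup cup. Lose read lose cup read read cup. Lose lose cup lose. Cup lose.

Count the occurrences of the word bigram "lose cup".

3

Scanning the 26 overlapping bigram windows for "lose cup":
  position 17–18: lose cup
  position 23–24: lose cup
  position 25–26: lose cup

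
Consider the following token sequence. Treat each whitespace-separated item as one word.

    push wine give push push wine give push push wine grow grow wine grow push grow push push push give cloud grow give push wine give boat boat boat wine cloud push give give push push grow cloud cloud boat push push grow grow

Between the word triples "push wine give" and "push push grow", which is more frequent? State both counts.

"push wine give": 3 occurrences
"push push grow": 2 occurrences

"push wine give" (3 vs 2)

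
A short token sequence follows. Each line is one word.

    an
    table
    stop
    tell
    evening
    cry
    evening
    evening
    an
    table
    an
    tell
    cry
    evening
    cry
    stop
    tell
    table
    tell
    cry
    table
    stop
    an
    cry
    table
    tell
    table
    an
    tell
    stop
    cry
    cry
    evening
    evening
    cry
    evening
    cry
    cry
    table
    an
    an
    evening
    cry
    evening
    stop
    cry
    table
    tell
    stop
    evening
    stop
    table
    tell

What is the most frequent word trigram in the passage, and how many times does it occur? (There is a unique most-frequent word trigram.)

Trigram frequencies (highest first):
  evening cry evening: 3
  cry evening evening: 2
  table an tell: 2
  cry evening cry: 2
  cry table tell: 2
  an table stop: 1
  … (39 more, each ≤ 1)

"evening cry evening", 3 times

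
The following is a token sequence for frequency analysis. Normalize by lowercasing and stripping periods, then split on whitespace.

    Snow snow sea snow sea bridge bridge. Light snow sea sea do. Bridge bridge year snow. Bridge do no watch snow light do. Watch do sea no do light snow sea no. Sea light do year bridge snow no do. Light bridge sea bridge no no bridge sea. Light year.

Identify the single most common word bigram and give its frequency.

Bigram frequencies (highest first):
  snow sea: 4
  sea bridge: 2
  bridge bridge: 2
  light snow: 2
  light do: 2
  sea no: 2
  … (31 more, each ≤ 2)

"snow sea", 4 times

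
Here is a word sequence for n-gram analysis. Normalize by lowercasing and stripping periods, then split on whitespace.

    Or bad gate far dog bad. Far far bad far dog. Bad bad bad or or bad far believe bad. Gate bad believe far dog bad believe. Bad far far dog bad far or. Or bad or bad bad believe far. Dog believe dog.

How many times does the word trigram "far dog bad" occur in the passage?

4

Scanning the 42 overlapping trigram windows for "far dog bad":
  position 4–6: far dog bad
  position 10–12: far dog bad
  position 24–26: far dog bad
  position 30–32: far dog bad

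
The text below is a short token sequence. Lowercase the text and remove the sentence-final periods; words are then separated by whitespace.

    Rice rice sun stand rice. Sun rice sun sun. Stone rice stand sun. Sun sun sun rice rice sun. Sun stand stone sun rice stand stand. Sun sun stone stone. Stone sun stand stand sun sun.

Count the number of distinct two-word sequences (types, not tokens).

14

36 tokens → 35 bigram windows in total.
Repeated bigrams (each contributes count−1 duplicates):
  sun sun: 7
  rice sun: 4
  stand sun: 3
  sun rice: 3
  sun stand: 3
  rice rice: 2
  rice stand: 2
  stand stand: 2
  … (3 more repeated)
21 duplicate windows → 35 − 21 = 14 distinct.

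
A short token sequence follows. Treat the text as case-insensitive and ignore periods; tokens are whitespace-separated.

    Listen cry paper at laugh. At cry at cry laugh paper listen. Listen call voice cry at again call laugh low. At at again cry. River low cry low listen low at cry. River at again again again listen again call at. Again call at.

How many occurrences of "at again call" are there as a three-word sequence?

Scanning the 43 overlapping trigram windows for "at again call":
  position 17–19: at again call
  position 42–44: at again call

2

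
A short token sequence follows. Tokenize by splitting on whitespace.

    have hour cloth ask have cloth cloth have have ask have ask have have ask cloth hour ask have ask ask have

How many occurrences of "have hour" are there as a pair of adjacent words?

Scanning the 21 overlapping bigram windows for "have hour":
  position 1–2: have hour

1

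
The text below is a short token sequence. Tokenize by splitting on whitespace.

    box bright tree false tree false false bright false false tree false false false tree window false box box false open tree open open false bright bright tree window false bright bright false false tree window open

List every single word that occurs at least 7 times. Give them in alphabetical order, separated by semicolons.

Unigram counts meeting the condition (at least 7 times):
  false: 14
  tree: 7

false; tree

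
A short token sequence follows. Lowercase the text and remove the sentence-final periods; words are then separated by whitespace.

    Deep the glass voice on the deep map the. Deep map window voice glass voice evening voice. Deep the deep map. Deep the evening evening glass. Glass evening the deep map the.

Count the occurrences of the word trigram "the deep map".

Scanning the 30 overlapping trigram windows for "the deep map":
  position 6–8: the deep map
  position 9–11: the deep map
  position 19–21: the deep map
  position 29–31: the deep map

4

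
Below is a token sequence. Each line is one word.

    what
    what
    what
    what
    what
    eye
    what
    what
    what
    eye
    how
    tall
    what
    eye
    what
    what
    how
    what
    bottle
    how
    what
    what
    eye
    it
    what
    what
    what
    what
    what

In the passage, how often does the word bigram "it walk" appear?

0

Scanning the 28 overlapping bigram windows for "it walk":
  (none found)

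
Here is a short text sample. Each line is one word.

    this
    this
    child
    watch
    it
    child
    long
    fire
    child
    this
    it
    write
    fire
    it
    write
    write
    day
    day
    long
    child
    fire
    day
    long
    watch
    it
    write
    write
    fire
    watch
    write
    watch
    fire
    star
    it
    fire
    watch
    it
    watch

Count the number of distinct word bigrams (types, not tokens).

38 tokens → 37 bigram windows in total.
Repeated bigrams (each contributes count−1 duplicates):
  it write: 3
  watch it: 3
  day long: 2
  fire watch: 2
  write fire: 2
  write write: 2
8 duplicate windows → 37 − 8 = 29 distinct.

29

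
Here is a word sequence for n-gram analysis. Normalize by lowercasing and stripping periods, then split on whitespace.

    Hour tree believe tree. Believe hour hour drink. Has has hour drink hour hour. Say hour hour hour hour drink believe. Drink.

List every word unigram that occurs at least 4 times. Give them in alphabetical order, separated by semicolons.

drink; hour

Unigram counts meeting the condition (at least 4 times):
  drink: 4
  hour: 10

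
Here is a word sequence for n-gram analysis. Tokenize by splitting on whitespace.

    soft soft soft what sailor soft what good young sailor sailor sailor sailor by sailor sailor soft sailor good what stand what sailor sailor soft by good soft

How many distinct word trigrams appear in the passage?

28 tokens → 26 trigram windows in total.
Repeated trigrams (each contributes count−1 duplicates):
  sailor sailor sailor: 2
  sailor sailor soft: 2
2 duplicate windows → 26 − 2 = 24 distinct.

24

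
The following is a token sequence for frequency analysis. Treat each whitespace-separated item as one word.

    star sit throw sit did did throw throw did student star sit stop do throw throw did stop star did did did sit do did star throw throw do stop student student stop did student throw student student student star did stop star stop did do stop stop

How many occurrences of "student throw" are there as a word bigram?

1

Scanning the 47 overlapping bigram windows for "student throw":
  position 35–36: student throw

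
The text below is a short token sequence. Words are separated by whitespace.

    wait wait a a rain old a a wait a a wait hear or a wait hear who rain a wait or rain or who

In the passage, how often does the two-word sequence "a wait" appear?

Scanning the 24 overlapping bigram windows for "a wait":
  position 8–9: a wait
  position 11–12: a wait
  position 15–16: a wait
  position 20–21: a wait

4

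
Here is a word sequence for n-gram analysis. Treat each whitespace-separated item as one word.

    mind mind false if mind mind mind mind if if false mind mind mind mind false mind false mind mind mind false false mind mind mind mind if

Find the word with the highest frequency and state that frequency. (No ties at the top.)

"mind", 18 times

Unigram frequencies (highest first):
  mind: 18
  false: 6
  if: 4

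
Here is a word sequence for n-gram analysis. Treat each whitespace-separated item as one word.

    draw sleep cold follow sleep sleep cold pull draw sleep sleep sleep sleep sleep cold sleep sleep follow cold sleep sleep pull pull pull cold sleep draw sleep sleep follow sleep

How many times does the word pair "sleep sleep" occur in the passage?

Scanning the 30 overlapping bigram windows for "sleep sleep":
  position 5–6: sleep sleep
  position 10–11: sleep sleep
  position 11–12: sleep sleep
  position 12–13: sleep sleep
  position 13–14: sleep sleep
  position 16–17: sleep sleep
  position 20–21: sleep sleep
  position 28–29: sleep sleep

8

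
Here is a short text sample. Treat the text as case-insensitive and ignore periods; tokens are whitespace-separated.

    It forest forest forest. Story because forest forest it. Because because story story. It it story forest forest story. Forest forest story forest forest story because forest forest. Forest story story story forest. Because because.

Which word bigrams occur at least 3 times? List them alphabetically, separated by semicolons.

forest forest; forest story; story forest; story story

Bigram counts meeting the condition (at least 3 times):
  forest forest: 8
  forest story: 5
  story forest: 4
  story story: 3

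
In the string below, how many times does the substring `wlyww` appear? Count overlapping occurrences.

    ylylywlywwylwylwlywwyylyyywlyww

3

Sliding a length-5 window over the 31 characters (27 positions):
  position 6–10: wlyww
  position 16–20: wlyww
  position 27–31: wlyww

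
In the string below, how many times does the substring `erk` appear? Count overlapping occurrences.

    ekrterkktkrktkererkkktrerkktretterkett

Sliding a length-3 window over the 38 characters (36 positions):
  position 5–7: erk
  position 17–19: erk
  position 24–26: erk
  position 33–35: erk

4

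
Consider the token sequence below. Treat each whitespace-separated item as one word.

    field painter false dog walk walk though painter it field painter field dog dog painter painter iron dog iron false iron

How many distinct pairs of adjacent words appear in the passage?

19

21 tokens → 20 bigram windows in total.
Repeated bigrams (each contributes count−1 duplicates):
  field painter: 2
1 duplicate windows → 20 − 1 = 19 distinct.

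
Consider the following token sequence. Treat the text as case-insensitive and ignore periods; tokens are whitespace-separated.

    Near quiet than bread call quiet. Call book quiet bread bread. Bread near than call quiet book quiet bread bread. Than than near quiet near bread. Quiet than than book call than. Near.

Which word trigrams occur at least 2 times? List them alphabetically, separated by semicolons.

book quiet bread; quiet bread bread

Trigram counts meeting the condition (at least 2 times):
  book quiet bread: 2
  quiet bread bread: 2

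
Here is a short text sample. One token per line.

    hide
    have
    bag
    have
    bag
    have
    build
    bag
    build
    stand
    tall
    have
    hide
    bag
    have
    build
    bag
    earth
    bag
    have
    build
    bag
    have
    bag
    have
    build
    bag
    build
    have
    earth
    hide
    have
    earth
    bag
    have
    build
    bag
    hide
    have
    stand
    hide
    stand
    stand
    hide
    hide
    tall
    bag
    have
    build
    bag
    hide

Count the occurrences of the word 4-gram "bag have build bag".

Scanning the 48 overlapping 4-gram windows for "bag have build bag":
  position 5–8: bag have build bag
  position 14–17: bag have build bag
  position 19–22: bag have build bag
  position 24–27: bag have build bag
  position 34–37: bag have build bag
  position 47–50: bag have build bag

6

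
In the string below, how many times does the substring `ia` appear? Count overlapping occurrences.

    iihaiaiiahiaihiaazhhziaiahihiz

Sliding a length-2 window over the 30 characters (29 positions):
  position 5–6: ia
  position 8–9: ia
  position 11–12: ia
  position 15–16: ia
  position 22–23: ia
  position 24–25: ia

6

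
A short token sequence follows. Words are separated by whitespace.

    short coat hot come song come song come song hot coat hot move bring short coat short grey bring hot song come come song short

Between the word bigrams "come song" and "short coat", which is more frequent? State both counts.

"come song": 4 occurrences
"short coat": 2 occurrences

"come song" (4 vs 2)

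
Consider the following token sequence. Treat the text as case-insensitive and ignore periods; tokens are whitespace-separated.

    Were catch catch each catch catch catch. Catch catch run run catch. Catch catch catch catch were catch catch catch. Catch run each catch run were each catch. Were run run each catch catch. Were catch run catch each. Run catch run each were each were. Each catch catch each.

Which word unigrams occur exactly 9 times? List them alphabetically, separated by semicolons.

Unigram counts meeting the condition (exactly 9 times):
  each: 9
  run: 9

each; run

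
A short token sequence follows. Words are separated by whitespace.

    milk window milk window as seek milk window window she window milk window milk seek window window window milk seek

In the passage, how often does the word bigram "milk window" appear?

4

Scanning the 19 overlapping bigram windows for "milk window":
  position 1–2: milk window
  position 3–4: milk window
  position 7–8: milk window
  position 12–13: milk window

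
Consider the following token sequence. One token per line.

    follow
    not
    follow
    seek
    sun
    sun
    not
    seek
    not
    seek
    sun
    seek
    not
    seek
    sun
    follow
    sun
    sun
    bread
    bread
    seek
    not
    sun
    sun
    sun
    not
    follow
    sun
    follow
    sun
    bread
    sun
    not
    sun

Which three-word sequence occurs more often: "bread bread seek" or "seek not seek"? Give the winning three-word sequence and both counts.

"seek not seek" (2 vs 1)

"bread bread seek": 1 occurrence
"seek not seek": 2 occurrences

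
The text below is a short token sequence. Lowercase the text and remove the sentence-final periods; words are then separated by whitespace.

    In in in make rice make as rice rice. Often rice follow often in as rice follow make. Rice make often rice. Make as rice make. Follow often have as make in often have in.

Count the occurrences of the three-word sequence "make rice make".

Scanning the 33 overlapping trigram windows for "make rice make":
  position 4–6: make rice make
  position 18–20: make rice make

2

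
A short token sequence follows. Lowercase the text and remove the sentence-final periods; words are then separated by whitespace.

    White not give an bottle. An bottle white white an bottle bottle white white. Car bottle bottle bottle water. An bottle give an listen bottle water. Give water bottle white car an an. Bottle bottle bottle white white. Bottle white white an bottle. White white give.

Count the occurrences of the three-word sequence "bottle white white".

Scanning the 44 overlapping trigram windows for "bottle white white":
  position 7–9: bottle white white
  position 12–14: bottle white white
  position 36–38: bottle white white
  position 39–41: bottle white white
  position 43–45: bottle white white

5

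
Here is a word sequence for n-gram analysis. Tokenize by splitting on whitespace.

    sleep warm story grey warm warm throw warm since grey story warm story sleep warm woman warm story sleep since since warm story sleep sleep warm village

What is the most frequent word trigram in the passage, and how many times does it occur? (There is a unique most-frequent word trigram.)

"warm story sleep", 3 times

Trigram frequencies (highest first):
  warm story sleep: 3
  sleep warm story: 1
  warm story grey: 1
  story grey warm: 1
  grey warm warm: 1
  warm warm throw: 1
  … (17 more, each ≤ 1)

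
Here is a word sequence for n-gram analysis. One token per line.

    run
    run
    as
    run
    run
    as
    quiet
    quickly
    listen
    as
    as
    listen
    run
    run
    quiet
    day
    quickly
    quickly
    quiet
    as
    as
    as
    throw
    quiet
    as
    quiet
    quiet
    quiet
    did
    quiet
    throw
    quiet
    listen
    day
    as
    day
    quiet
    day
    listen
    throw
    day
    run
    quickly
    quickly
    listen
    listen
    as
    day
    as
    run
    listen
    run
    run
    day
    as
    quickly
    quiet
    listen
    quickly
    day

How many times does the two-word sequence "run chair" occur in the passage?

Scanning the 59 overlapping bigram windows for "run chair":
  (none found)

0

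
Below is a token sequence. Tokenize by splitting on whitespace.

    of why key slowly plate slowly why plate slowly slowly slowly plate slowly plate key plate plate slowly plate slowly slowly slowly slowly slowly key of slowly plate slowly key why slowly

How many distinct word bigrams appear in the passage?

16

32 tokens → 31 bigram windows in total.
Repeated bigrams (each contributes count−1 duplicates):
  plate slowly: 6
  slowly slowly: 6
  slowly plate: 5
  slowly key: 2
15 duplicate windows → 31 − 15 = 16 distinct.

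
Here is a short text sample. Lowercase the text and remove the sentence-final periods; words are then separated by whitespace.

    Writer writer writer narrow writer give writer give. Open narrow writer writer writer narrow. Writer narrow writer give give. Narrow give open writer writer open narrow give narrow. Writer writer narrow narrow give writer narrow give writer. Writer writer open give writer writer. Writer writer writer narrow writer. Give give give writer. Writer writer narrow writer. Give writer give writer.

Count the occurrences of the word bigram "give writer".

Scanning the 59 overlapping bigram windows for "give writer":
  position 6–7: give writer
  position 33–34: give writer
  position 36–37: give writer
  position 41–42: give writer
  position 51–52: give writer
  position 57–58: give writer
  position 59–60: give writer

7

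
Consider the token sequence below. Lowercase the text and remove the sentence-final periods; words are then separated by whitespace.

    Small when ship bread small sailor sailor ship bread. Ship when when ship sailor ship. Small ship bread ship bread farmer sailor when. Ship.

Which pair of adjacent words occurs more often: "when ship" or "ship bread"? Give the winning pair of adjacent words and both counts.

"ship bread" (4 vs 3)

"when ship": 3 occurrences
"ship bread": 4 occurrences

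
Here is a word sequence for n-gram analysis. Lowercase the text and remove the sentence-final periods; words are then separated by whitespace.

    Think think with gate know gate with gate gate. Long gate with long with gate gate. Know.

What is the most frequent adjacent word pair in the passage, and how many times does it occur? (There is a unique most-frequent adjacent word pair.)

"with gate", 3 times

Bigram frequencies (highest first):
  with gate: 3
  gate know: 2
  gate with: 2
  gate gate: 2
  think think: 1
  think with: 1
  … (5 more, each ≤ 1)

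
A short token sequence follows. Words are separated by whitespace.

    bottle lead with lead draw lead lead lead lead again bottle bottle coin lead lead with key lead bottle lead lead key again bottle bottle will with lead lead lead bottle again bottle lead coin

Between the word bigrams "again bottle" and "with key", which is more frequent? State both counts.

"again bottle": 3 occurrences
"with key": 1 occurrence

"again bottle" (3 vs 1)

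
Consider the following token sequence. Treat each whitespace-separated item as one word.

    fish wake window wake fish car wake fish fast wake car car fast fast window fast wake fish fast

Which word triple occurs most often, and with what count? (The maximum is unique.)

Trigram frequencies (highest first):
  wake fish fast: 2
  fish wake window: 1
  wake window wake: 1
  window wake fish: 1
  wake fish car: 1
  fish car wake: 1
  … (10 more, each ≤ 1)

"wake fish fast", 2 times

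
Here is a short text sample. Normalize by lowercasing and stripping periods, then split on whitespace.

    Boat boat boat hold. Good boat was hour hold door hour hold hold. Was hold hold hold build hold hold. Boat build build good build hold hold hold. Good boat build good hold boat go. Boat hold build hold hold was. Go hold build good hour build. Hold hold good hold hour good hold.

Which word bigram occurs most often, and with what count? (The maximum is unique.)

"hold hold", 8 times

Bigram frequencies (highest first):
  hold hold: 8
  build hold: 4
  hold good: 3
  hold build: 3
  build good: 3
  good hold: 3
  … (22 more, each ≤ 2)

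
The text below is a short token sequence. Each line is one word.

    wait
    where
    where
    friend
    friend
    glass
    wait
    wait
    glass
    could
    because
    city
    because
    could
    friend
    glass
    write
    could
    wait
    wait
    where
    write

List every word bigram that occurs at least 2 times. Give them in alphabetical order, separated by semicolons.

friend glass; wait wait; wait where

Bigram counts meeting the condition (at least 2 times):
  friend glass: 2
  wait wait: 2
  wait where: 2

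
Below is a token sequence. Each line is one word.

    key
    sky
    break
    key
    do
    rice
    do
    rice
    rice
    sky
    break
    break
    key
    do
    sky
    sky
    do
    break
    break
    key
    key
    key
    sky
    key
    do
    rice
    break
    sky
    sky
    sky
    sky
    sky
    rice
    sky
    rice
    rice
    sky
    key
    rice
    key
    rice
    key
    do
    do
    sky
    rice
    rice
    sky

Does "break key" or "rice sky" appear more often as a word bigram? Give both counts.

"rice sky" (4 vs 3)

"break key": 3 occurrences
"rice sky": 4 occurrences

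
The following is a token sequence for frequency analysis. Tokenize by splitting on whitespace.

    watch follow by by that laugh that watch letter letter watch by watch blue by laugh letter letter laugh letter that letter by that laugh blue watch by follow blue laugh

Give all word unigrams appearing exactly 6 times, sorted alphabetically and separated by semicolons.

by; letter

Unigram counts meeting the condition (exactly 6 times):
  by: 6
  letter: 6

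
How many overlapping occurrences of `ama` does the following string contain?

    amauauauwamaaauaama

3

Sliding a length-3 window over the 19 characters (17 positions):
  position 1–3: ama
  position 10–12: ama
  position 17–19: ama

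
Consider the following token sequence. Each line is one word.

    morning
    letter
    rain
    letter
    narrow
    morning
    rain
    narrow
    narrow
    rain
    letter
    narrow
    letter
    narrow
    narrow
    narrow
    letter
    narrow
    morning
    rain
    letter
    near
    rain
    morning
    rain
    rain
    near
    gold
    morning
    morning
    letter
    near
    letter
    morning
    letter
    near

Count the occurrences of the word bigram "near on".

Scanning the 35 overlapping bigram windows for "near on":
  (none found)

0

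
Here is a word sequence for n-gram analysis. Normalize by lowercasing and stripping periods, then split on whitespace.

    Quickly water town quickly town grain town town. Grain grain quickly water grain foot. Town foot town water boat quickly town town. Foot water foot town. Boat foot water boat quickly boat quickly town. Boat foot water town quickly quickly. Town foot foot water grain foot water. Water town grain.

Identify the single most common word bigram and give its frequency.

Bigram frequencies (highest first):
  foot water: 5
  quickly town: 4
  water town: 3
  town grain: 3
  foot town: 3
  town foot: 3
  … (18 more, each ≤ 3)

"foot water", 5 times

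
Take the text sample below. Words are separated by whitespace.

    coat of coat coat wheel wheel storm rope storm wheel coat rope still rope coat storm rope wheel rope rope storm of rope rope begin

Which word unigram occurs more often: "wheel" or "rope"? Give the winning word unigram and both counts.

"wheel": 4 occurrences
"rope": 8 occurrences

"rope" (8 vs 4)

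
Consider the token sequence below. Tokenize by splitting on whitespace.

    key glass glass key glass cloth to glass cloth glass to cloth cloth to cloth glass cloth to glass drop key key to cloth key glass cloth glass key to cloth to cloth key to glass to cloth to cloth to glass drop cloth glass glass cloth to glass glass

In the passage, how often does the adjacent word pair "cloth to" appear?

7

Scanning the 49 overlapping bigram windows for "cloth to":
  position 6–7: cloth to
  position 13–14: cloth to
  position 17–18: cloth to
  position 31–32: cloth to
  position 38–39: cloth to
  position 40–41: cloth to
  position 47–48: cloth to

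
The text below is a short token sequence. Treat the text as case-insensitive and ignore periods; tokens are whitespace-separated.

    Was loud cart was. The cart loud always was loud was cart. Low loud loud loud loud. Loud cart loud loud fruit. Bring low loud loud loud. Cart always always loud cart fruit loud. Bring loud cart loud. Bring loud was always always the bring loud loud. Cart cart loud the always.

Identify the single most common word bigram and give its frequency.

"loud loud", 8 times

Bigram frequencies (highest first):
  loud loud: 8
  loud cart: 6
  cart loud: 4
  bring loud: 3
  was loud: 2
  loud was: 2
  … (23 more, each ≤ 2)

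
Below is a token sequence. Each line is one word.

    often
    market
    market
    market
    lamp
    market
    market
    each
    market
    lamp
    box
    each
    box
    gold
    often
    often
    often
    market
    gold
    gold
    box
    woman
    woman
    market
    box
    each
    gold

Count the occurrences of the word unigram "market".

8

Scanning the 27 tokens for "market":
  position 2: market
  position 3: market
  position 4: market
  position 6: market
  position 7: market
  position 9: market
  position 18: market
  position 24: market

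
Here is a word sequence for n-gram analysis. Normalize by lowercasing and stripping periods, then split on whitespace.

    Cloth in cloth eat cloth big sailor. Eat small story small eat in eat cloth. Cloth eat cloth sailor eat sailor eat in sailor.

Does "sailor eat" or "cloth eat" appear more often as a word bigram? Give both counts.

"sailor eat" (3 vs 2)

"sailor eat": 3 occurrences
"cloth eat": 2 occurrences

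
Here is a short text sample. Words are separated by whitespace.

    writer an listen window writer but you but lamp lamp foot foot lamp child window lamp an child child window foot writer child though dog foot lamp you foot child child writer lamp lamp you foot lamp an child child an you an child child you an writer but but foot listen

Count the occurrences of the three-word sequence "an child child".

3

Scanning the 50 overlapping trigram windows for "an child child":
  position 17–19: an child child
  position 38–40: an child child
  position 43–45: an child child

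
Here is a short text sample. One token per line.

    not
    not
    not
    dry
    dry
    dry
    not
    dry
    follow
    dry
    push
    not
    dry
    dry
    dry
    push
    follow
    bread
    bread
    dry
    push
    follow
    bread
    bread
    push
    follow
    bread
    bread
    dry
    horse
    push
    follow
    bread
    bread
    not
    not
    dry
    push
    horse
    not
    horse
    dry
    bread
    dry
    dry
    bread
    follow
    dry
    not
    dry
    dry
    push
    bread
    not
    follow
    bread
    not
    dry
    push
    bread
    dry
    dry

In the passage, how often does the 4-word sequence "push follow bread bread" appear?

4

Scanning the 59 overlapping 4-gram windows for "push follow bread bread":
  position 16–19: push follow bread bread
  position 21–24: push follow bread bread
  position 25–28: push follow bread bread
  position 31–34: push follow bread bread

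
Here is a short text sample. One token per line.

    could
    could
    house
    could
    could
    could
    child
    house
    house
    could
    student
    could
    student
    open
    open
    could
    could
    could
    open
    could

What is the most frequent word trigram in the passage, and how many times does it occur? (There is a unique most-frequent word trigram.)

Trigram frequencies (highest first):
  could could could: 2
  could could house: 1
  could house could: 1
  house could could: 1
  could could child: 1
  could child house: 1
  … (11 more, each ≤ 1)

"could could could", 2 times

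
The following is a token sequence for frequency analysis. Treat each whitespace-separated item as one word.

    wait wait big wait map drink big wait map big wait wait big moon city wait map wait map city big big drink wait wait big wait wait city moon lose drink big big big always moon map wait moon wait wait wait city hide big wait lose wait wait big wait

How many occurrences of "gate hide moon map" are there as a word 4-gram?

Scanning the 49 overlapping 4-gram windows for "gate hide moon map":
  (none found)

0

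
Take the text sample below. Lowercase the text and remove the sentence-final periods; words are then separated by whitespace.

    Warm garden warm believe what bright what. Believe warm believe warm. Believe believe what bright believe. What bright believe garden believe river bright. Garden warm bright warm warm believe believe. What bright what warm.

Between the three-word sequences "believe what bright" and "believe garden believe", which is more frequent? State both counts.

"believe what bright": 4 occurrences
"believe garden believe": 1 occurrence

"believe what bright" (4 vs 1)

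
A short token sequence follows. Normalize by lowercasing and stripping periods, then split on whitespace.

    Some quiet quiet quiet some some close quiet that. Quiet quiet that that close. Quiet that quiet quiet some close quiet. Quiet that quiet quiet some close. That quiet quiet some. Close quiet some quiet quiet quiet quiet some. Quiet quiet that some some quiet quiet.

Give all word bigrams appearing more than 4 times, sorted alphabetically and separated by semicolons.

Bigram counts meeting the condition (more than 4 times):
  quiet quiet: 12
  quiet some: 6
  quiet that: 5

quiet quiet; quiet some; quiet that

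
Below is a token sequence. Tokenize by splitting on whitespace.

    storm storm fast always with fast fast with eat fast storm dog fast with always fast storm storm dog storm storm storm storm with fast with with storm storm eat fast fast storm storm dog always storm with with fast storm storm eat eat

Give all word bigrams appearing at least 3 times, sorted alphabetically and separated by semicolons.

fast storm; fast with; storm dog; storm storm; with fast

Bigram counts meeting the condition (at least 3 times):
  fast storm: 4
  fast with: 3
  storm dog: 3
  storm storm: 8
  with fast: 3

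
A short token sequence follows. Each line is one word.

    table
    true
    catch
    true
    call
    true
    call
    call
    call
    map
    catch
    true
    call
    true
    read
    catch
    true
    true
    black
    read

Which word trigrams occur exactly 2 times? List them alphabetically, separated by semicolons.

Trigram counts meeting the condition (exactly 2 times):
  catch true call: 2
  true call true: 2

catch true call; true call true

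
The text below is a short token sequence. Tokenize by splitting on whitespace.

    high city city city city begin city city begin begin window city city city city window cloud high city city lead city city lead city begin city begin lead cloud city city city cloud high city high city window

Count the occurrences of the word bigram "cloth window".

0

Scanning the 38 overlapping bigram windows for "cloth window":
  (none found)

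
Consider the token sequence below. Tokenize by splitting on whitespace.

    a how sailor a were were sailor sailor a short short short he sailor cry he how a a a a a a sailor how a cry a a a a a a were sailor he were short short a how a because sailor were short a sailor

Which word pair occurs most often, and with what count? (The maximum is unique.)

"a a", 10 times

Bigram frequencies (highest first):
  a a: 10
  short short: 3
  how a: 3
  a how: 2
  sailor a: 2
  a were: 2
  … (21 more, each ≤ 2)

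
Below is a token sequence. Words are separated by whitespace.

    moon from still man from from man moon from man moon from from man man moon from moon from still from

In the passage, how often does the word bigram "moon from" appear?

Scanning the 20 overlapping bigram windows for "moon from":
  position 1–2: moon from
  position 8–9: moon from
  position 11–12: moon from
  position 16–17: moon from
  position 18–19: moon from

5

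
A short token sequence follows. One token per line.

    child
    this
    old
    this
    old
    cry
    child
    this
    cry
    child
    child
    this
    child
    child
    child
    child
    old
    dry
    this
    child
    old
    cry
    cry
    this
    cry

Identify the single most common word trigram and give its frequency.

"child child child", 2 times

Trigram frequencies (highest first):
  child child child: 2
  child this old: 1
  this old this: 1
  old this old: 1
  this old cry: 1
  old cry child: 1
  … (16 more, each ≤ 1)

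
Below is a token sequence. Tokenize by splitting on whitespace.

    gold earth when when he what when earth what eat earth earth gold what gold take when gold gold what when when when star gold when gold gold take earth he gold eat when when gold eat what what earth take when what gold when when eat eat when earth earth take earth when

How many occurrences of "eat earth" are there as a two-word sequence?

1

Scanning the 53 overlapping bigram windows for "eat earth":
  position 10–11: eat earth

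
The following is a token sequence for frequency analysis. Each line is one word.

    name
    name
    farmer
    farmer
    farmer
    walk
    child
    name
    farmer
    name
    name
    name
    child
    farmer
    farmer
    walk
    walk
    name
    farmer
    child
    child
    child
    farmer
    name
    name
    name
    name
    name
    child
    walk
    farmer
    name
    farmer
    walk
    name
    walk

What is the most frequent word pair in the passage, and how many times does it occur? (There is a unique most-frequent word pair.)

"name name", 7 times

Bigram frequencies (highest first):
  name name: 7
  name farmer: 4
  farmer farmer: 3
  farmer walk: 3
  farmer name: 3
  name child: 2
  … (10 more, each ≤ 2)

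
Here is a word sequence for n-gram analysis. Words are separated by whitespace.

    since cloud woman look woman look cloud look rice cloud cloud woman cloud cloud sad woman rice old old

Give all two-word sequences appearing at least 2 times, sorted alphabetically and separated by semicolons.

Bigram counts meeting the condition (at least 2 times):
  cloud cloud: 2
  cloud woman: 2
  woman look: 2

cloud cloud; cloud woman; woman look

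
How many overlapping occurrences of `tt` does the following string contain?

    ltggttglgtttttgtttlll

7

Sliding a length-2 window over the 21 characters (20 positions):
  position 5–6: tt
  position 10–11: tt
  position 11–12: tt
  position 12–13: tt
  position 13–14: tt
  position 16–17: tt
  position 17–18: tt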